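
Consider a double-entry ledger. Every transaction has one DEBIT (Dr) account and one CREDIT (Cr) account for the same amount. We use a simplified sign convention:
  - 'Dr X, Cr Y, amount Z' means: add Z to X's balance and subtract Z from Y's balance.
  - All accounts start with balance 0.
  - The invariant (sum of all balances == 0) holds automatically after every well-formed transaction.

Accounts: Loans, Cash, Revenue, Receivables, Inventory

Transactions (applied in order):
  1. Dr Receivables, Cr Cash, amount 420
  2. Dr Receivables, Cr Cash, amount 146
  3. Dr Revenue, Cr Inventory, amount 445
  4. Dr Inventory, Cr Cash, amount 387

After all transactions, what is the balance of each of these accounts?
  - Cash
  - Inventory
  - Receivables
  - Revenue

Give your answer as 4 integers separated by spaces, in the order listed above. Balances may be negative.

After txn 1 (Dr Receivables, Cr Cash, amount 420): Cash=-420 Receivables=420
After txn 2 (Dr Receivables, Cr Cash, amount 146): Cash=-566 Receivables=566
After txn 3 (Dr Revenue, Cr Inventory, amount 445): Cash=-566 Inventory=-445 Receivables=566 Revenue=445
After txn 4 (Dr Inventory, Cr Cash, amount 387): Cash=-953 Inventory=-58 Receivables=566 Revenue=445

Answer: -953 -58 566 445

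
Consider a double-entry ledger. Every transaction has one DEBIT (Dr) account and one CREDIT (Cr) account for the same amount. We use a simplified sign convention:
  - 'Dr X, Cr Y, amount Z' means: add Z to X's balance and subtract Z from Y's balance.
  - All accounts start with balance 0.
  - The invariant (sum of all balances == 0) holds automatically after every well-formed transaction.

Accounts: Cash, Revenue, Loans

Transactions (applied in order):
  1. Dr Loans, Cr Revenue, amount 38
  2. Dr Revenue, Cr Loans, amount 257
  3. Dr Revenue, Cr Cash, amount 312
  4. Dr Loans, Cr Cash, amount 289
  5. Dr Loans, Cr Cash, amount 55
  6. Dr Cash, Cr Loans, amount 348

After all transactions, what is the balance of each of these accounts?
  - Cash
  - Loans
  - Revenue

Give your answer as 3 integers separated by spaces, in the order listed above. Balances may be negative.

Answer: -308 -223 531

Derivation:
After txn 1 (Dr Loans, Cr Revenue, amount 38): Loans=38 Revenue=-38
After txn 2 (Dr Revenue, Cr Loans, amount 257): Loans=-219 Revenue=219
After txn 3 (Dr Revenue, Cr Cash, amount 312): Cash=-312 Loans=-219 Revenue=531
After txn 4 (Dr Loans, Cr Cash, amount 289): Cash=-601 Loans=70 Revenue=531
After txn 5 (Dr Loans, Cr Cash, amount 55): Cash=-656 Loans=125 Revenue=531
After txn 6 (Dr Cash, Cr Loans, amount 348): Cash=-308 Loans=-223 Revenue=531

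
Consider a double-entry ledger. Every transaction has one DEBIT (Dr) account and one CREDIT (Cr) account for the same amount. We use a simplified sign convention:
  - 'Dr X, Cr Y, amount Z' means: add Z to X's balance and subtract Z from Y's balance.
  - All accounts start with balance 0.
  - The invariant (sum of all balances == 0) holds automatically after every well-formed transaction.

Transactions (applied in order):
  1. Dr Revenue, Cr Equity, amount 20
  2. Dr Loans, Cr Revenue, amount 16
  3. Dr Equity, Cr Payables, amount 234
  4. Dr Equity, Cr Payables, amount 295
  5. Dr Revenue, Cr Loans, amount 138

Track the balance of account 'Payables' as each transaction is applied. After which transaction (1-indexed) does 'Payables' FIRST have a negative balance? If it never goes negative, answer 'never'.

Answer: 3

Derivation:
After txn 1: Payables=0
After txn 2: Payables=0
After txn 3: Payables=-234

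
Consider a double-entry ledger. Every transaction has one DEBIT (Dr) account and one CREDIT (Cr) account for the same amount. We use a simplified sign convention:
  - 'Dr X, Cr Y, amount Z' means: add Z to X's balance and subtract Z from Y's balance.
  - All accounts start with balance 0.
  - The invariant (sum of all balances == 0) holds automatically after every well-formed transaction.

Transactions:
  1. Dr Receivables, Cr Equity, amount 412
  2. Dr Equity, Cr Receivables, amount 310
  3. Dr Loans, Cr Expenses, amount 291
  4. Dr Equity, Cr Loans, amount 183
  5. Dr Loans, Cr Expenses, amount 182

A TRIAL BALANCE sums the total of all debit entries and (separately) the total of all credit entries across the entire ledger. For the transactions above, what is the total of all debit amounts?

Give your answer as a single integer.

Txn 1: debit+=412
Txn 2: debit+=310
Txn 3: debit+=291
Txn 4: debit+=183
Txn 5: debit+=182
Total debits = 1378

Answer: 1378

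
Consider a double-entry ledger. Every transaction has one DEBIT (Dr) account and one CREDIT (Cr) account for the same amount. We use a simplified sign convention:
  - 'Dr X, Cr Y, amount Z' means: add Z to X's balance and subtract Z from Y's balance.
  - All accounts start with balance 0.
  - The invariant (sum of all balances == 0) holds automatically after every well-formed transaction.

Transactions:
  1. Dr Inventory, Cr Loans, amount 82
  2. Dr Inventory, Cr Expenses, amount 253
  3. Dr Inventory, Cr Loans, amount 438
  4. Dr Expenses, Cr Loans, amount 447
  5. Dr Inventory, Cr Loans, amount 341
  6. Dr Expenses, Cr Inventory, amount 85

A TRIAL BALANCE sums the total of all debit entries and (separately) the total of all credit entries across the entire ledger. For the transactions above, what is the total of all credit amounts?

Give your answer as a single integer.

Txn 1: credit+=82
Txn 2: credit+=253
Txn 3: credit+=438
Txn 4: credit+=447
Txn 5: credit+=341
Txn 6: credit+=85
Total credits = 1646

Answer: 1646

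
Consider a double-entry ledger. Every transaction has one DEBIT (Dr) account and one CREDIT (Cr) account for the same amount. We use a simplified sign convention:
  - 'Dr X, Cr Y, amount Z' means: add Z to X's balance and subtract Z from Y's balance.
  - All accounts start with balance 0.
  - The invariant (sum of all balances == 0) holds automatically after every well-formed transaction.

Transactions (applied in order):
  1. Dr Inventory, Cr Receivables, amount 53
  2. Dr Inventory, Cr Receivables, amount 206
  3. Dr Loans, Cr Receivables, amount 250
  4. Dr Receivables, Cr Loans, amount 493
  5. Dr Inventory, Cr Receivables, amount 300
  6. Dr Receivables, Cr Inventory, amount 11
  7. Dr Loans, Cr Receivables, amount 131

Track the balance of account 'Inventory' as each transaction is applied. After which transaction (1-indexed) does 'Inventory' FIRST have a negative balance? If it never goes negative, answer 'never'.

After txn 1: Inventory=53
After txn 2: Inventory=259
After txn 3: Inventory=259
After txn 4: Inventory=259
After txn 5: Inventory=559
After txn 6: Inventory=548
After txn 7: Inventory=548

Answer: never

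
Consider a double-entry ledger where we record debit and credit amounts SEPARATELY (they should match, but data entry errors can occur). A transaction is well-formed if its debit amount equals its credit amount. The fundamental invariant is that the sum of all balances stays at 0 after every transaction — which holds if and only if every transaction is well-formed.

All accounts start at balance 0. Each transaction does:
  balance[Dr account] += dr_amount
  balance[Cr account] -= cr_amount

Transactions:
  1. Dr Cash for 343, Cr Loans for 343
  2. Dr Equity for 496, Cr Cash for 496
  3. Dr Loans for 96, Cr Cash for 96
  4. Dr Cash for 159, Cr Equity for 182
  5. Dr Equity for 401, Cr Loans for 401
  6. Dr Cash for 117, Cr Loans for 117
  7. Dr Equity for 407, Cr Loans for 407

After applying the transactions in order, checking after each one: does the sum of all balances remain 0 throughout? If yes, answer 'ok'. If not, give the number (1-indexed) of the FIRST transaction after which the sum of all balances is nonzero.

Answer: 4

Derivation:
After txn 1: dr=343 cr=343 sum_balances=0
After txn 2: dr=496 cr=496 sum_balances=0
After txn 3: dr=96 cr=96 sum_balances=0
After txn 4: dr=159 cr=182 sum_balances=-23
After txn 5: dr=401 cr=401 sum_balances=-23
After txn 6: dr=117 cr=117 sum_balances=-23
After txn 7: dr=407 cr=407 sum_balances=-23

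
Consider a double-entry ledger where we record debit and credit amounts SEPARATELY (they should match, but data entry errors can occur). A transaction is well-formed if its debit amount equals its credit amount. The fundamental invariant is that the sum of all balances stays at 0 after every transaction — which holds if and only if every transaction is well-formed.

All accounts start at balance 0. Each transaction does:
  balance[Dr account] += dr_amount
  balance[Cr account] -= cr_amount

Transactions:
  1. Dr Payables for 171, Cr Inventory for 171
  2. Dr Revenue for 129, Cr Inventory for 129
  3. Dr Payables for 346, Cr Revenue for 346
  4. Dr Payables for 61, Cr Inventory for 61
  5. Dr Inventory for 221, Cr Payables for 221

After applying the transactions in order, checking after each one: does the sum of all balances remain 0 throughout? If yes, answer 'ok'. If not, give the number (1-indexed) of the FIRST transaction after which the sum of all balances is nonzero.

After txn 1: dr=171 cr=171 sum_balances=0
After txn 2: dr=129 cr=129 sum_balances=0
After txn 3: dr=346 cr=346 sum_balances=0
After txn 4: dr=61 cr=61 sum_balances=0
After txn 5: dr=221 cr=221 sum_balances=0

Answer: ok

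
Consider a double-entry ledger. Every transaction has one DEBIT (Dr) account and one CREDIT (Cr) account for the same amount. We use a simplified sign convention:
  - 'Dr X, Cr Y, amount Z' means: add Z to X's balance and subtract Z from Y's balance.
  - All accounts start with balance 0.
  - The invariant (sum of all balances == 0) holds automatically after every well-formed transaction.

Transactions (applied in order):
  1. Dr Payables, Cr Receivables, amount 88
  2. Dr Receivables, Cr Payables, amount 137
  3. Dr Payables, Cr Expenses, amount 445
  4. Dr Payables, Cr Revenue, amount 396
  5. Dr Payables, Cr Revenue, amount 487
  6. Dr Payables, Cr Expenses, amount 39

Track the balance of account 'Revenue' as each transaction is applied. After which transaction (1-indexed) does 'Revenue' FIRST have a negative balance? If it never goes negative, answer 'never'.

After txn 1: Revenue=0
After txn 2: Revenue=0
After txn 3: Revenue=0
After txn 4: Revenue=-396

Answer: 4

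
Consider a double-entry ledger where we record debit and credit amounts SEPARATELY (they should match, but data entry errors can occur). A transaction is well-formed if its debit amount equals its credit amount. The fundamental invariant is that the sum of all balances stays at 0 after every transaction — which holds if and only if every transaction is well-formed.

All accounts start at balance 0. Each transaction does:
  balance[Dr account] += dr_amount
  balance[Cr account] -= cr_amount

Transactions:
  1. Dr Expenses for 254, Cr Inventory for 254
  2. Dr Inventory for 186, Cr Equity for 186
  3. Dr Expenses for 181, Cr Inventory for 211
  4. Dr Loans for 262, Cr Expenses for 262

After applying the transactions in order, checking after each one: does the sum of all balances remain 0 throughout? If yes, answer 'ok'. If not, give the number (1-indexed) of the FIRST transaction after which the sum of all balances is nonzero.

After txn 1: dr=254 cr=254 sum_balances=0
After txn 2: dr=186 cr=186 sum_balances=0
After txn 3: dr=181 cr=211 sum_balances=-30
After txn 4: dr=262 cr=262 sum_balances=-30

Answer: 3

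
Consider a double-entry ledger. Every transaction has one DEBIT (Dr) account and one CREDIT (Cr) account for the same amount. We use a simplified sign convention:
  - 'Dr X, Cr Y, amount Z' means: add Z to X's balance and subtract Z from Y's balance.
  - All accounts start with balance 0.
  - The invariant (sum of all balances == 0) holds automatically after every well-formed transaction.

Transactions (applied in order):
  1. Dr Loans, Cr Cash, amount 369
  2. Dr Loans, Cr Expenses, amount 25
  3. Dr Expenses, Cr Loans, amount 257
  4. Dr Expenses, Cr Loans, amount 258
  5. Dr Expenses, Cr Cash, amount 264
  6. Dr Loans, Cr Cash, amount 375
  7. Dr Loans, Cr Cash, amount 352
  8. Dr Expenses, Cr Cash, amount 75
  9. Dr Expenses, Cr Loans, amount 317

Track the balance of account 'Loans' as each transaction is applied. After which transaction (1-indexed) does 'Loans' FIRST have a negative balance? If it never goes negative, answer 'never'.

After txn 1: Loans=369
After txn 2: Loans=394
After txn 3: Loans=137
After txn 4: Loans=-121

Answer: 4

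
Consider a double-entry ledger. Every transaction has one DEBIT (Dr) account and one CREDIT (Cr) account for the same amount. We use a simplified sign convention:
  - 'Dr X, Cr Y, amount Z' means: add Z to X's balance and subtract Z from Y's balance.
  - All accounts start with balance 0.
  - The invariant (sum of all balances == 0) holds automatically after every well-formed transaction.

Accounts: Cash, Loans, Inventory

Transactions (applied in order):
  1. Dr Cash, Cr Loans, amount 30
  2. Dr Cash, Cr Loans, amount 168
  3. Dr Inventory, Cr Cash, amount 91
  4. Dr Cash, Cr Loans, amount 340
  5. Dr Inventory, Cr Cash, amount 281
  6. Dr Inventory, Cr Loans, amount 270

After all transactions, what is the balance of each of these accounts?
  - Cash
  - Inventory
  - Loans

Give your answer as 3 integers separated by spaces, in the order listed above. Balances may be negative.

After txn 1 (Dr Cash, Cr Loans, amount 30): Cash=30 Loans=-30
After txn 2 (Dr Cash, Cr Loans, amount 168): Cash=198 Loans=-198
After txn 3 (Dr Inventory, Cr Cash, amount 91): Cash=107 Inventory=91 Loans=-198
After txn 4 (Dr Cash, Cr Loans, amount 340): Cash=447 Inventory=91 Loans=-538
After txn 5 (Dr Inventory, Cr Cash, amount 281): Cash=166 Inventory=372 Loans=-538
After txn 6 (Dr Inventory, Cr Loans, amount 270): Cash=166 Inventory=642 Loans=-808

Answer: 166 642 -808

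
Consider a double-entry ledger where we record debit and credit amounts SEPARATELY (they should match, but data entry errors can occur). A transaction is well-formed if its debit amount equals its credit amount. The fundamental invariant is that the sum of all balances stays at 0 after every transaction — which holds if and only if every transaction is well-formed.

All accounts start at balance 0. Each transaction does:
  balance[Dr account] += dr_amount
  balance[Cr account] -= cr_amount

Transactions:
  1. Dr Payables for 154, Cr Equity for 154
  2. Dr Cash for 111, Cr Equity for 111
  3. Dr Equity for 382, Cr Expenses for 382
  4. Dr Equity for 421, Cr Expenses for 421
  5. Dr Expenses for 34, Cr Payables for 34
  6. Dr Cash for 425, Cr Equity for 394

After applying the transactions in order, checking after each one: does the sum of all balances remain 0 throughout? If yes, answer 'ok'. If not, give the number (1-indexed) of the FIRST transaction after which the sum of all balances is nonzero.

Answer: 6

Derivation:
After txn 1: dr=154 cr=154 sum_balances=0
After txn 2: dr=111 cr=111 sum_balances=0
After txn 3: dr=382 cr=382 sum_balances=0
After txn 4: dr=421 cr=421 sum_balances=0
After txn 5: dr=34 cr=34 sum_balances=0
After txn 6: dr=425 cr=394 sum_balances=31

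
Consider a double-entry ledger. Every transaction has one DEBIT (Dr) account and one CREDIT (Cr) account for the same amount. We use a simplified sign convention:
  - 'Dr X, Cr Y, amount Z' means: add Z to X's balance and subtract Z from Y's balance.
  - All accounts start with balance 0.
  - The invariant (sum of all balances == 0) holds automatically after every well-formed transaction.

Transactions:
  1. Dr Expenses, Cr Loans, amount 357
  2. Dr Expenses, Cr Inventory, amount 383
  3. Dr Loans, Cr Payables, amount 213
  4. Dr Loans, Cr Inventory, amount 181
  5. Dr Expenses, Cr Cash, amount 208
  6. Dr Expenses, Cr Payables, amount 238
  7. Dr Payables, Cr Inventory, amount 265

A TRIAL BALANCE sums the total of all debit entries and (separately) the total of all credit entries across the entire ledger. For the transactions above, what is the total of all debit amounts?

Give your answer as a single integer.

Txn 1: debit+=357
Txn 2: debit+=383
Txn 3: debit+=213
Txn 4: debit+=181
Txn 5: debit+=208
Txn 6: debit+=238
Txn 7: debit+=265
Total debits = 1845

Answer: 1845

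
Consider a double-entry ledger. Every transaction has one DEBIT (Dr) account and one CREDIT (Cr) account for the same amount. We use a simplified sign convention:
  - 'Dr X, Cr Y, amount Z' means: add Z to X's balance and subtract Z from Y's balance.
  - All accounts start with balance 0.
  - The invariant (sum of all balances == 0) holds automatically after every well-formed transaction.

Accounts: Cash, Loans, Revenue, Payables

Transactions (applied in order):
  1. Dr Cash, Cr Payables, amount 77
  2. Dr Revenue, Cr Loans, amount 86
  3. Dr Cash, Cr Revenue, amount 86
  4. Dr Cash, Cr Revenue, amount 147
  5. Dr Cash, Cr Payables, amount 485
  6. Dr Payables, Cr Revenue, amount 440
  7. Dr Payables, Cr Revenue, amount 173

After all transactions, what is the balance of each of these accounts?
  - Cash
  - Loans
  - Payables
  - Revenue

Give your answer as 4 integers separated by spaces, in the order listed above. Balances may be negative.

Answer: 795 -86 51 -760

Derivation:
After txn 1 (Dr Cash, Cr Payables, amount 77): Cash=77 Payables=-77
After txn 2 (Dr Revenue, Cr Loans, amount 86): Cash=77 Loans=-86 Payables=-77 Revenue=86
After txn 3 (Dr Cash, Cr Revenue, amount 86): Cash=163 Loans=-86 Payables=-77 Revenue=0
After txn 4 (Dr Cash, Cr Revenue, amount 147): Cash=310 Loans=-86 Payables=-77 Revenue=-147
After txn 5 (Dr Cash, Cr Payables, amount 485): Cash=795 Loans=-86 Payables=-562 Revenue=-147
After txn 6 (Dr Payables, Cr Revenue, amount 440): Cash=795 Loans=-86 Payables=-122 Revenue=-587
After txn 7 (Dr Payables, Cr Revenue, amount 173): Cash=795 Loans=-86 Payables=51 Revenue=-760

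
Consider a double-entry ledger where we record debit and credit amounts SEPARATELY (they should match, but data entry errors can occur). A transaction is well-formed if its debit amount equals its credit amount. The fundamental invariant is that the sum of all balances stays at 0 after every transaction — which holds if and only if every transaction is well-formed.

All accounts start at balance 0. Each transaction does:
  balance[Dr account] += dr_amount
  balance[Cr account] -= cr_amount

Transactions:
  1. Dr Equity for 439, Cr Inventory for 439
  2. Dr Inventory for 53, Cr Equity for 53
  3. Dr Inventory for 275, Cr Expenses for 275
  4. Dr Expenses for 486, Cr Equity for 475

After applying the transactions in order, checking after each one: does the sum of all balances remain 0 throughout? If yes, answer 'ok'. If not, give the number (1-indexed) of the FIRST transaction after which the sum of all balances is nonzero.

After txn 1: dr=439 cr=439 sum_balances=0
After txn 2: dr=53 cr=53 sum_balances=0
After txn 3: dr=275 cr=275 sum_balances=0
After txn 4: dr=486 cr=475 sum_balances=11

Answer: 4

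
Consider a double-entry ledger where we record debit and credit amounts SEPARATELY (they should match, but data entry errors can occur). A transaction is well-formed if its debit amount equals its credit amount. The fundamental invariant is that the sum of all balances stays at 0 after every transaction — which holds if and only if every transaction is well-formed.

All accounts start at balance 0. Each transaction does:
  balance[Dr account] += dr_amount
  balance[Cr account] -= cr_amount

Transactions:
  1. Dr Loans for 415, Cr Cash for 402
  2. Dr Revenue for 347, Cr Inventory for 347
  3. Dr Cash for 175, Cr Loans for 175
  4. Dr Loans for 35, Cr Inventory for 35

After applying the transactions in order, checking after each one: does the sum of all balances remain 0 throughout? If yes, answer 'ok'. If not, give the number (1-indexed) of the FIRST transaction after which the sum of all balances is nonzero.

Answer: 1

Derivation:
After txn 1: dr=415 cr=402 sum_balances=13
After txn 2: dr=347 cr=347 sum_balances=13
After txn 3: dr=175 cr=175 sum_balances=13
After txn 4: dr=35 cr=35 sum_balances=13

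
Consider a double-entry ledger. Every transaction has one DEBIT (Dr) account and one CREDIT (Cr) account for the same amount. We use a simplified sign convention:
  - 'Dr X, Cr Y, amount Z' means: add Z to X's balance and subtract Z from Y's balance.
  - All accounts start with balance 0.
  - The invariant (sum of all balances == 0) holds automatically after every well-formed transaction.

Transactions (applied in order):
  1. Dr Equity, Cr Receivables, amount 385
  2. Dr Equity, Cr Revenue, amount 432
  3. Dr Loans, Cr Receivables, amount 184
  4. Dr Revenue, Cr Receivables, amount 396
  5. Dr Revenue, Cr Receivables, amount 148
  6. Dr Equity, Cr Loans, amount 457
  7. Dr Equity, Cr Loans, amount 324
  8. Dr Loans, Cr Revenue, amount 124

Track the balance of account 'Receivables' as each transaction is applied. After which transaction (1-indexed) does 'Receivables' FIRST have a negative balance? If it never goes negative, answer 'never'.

After txn 1: Receivables=-385

Answer: 1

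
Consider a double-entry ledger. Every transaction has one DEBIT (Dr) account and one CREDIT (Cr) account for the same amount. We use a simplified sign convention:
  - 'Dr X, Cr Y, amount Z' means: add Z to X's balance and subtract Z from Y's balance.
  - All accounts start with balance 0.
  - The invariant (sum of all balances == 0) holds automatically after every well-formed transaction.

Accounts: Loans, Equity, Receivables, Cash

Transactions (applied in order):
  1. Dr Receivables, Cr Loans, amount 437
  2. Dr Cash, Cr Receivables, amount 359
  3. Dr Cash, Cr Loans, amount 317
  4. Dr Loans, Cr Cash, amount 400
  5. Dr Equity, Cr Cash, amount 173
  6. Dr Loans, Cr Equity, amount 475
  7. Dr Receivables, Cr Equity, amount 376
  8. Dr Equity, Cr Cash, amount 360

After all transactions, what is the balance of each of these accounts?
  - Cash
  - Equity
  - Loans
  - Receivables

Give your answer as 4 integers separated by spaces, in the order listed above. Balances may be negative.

Answer: -257 -318 121 454

Derivation:
After txn 1 (Dr Receivables, Cr Loans, amount 437): Loans=-437 Receivables=437
After txn 2 (Dr Cash, Cr Receivables, amount 359): Cash=359 Loans=-437 Receivables=78
After txn 3 (Dr Cash, Cr Loans, amount 317): Cash=676 Loans=-754 Receivables=78
After txn 4 (Dr Loans, Cr Cash, amount 400): Cash=276 Loans=-354 Receivables=78
After txn 5 (Dr Equity, Cr Cash, amount 173): Cash=103 Equity=173 Loans=-354 Receivables=78
After txn 6 (Dr Loans, Cr Equity, amount 475): Cash=103 Equity=-302 Loans=121 Receivables=78
After txn 7 (Dr Receivables, Cr Equity, amount 376): Cash=103 Equity=-678 Loans=121 Receivables=454
After txn 8 (Dr Equity, Cr Cash, amount 360): Cash=-257 Equity=-318 Loans=121 Receivables=454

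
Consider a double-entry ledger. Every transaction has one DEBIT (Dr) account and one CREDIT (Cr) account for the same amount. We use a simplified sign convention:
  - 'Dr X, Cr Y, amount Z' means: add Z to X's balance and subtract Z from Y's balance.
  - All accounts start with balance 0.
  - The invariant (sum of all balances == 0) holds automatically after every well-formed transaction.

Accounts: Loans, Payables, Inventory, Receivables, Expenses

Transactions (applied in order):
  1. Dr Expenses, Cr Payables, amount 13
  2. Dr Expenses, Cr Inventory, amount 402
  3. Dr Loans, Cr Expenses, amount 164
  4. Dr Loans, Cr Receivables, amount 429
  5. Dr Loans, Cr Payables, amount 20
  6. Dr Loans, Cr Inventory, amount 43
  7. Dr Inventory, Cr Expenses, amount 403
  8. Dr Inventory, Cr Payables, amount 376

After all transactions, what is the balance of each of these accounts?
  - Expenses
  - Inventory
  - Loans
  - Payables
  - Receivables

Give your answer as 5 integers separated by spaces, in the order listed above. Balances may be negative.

Answer: -152 334 656 -409 -429

Derivation:
After txn 1 (Dr Expenses, Cr Payables, amount 13): Expenses=13 Payables=-13
After txn 2 (Dr Expenses, Cr Inventory, amount 402): Expenses=415 Inventory=-402 Payables=-13
After txn 3 (Dr Loans, Cr Expenses, amount 164): Expenses=251 Inventory=-402 Loans=164 Payables=-13
After txn 4 (Dr Loans, Cr Receivables, amount 429): Expenses=251 Inventory=-402 Loans=593 Payables=-13 Receivables=-429
After txn 5 (Dr Loans, Cr Payables, amount 20): Expenses=251 Inventory=-402 Loans=613 Payables=-33 Receivables=-429
After txn 6 (Dr Loans, Cr Inventory, amount 43): Expenses=251 Inventory=-445 Loans=656 Payables=-33 Receivables=-429
After txn 7 (Dr Inventory, Cr Expenses, amount 403): Expenses=-152 Inventory=-42 Loans=656 Payables=-33 Receivables=-429
After txn 8 (Dr Inventory, Cr Payables, amount 376): Expenses=-152 Inventory=334 Loans=656 Payables=-409 Receivables=-429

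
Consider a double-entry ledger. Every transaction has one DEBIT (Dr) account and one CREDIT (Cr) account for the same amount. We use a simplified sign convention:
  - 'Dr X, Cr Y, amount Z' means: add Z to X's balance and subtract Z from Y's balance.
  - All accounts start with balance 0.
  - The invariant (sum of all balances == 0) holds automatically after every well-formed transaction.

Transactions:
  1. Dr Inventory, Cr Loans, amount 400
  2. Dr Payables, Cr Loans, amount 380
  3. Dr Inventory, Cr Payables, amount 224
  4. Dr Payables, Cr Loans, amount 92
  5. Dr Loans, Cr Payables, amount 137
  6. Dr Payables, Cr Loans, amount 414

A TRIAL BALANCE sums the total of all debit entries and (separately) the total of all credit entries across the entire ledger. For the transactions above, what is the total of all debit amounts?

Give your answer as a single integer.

Txn 1: debit+=400
Txn 2: debit+=380
Txn 3: debit+=224
Txn 4: debit+=92
Txn 5: debit+=137
Txn 6: debit+=414
Total debits = 1647

Answer: 1647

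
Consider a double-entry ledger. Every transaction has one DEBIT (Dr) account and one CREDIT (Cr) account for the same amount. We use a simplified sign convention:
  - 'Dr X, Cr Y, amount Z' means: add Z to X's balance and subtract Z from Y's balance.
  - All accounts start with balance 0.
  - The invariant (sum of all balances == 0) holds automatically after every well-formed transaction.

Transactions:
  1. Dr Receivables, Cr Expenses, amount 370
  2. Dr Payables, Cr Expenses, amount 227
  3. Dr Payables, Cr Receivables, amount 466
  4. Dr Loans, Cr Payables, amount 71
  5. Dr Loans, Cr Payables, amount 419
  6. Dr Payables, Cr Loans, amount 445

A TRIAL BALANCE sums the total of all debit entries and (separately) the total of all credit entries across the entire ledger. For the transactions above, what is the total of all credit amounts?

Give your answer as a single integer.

Txn 1: credit+=370
Txn 2: credit+=227
Txn 3: credit+=466
Txn 4: credit+=71
Txn 5: credit+=419
Txn 6: credit+=445
Total credits = 1998

Answer: 1998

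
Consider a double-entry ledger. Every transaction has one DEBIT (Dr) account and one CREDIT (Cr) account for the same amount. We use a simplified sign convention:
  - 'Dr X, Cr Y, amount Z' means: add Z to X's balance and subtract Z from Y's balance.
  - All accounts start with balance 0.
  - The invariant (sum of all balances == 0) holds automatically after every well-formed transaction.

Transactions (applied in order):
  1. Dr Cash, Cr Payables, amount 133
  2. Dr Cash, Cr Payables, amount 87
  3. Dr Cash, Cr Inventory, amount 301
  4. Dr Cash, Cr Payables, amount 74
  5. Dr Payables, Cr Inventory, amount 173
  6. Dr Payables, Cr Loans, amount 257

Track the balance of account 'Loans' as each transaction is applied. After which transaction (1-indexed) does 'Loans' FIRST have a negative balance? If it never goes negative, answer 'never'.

Answer: 6

Derivation:
After txn 1: Loans=0
After txn 2: Loans=0
After txn 3: Loans=0
After txn 4: Loans=0
After txn 5: Loans=0
After txn 6: Loans=-257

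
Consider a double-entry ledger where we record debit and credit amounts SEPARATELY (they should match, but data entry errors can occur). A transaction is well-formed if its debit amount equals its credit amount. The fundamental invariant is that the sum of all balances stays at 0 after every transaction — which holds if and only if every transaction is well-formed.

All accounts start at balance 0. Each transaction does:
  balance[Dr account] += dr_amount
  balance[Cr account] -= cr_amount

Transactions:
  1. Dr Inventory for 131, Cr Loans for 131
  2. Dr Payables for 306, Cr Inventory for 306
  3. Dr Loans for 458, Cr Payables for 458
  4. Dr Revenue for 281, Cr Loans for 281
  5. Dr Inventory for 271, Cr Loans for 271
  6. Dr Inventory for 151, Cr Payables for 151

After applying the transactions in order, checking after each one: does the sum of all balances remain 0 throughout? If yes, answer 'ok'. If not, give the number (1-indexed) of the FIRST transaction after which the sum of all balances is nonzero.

After txn 1: dr=131 cr=131 sum_balances=0
After txn 2: dr=306 cr=306 sum_balances=0
After txn 3: dr=458 cr=458 sum_balances=0
After txn 4: dr=281 cr=281 sum_balances=0
After txn 5: dr=271 cr=271 sum_balances=0
After txn 6: dr=151 cr=151 sum_balances=0

Answer: ok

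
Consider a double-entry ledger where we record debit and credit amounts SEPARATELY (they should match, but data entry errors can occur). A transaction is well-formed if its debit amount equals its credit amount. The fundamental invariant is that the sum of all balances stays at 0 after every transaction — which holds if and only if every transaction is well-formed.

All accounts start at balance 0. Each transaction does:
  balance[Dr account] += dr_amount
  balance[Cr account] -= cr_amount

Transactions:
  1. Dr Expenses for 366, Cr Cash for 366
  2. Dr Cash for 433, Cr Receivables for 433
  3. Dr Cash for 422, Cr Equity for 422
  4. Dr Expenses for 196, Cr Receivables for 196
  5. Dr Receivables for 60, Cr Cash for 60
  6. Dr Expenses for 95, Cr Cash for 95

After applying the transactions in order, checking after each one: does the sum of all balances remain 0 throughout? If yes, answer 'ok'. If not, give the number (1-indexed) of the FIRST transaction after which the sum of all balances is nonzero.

After txn 1: dr=366 cr=366 sum_balances=0
After txn 2: dr=433 cr=433 sum_balances=0
After txn 3: dr=422 cr=422 sum_balances=0
After txn 4: dr=196 cr=196 sum_balances=0
After txn 5: dr=60 cr=60 sum_balances=0
After txn 6: dr=95 cr=95 sum_balances=0

Answer: ok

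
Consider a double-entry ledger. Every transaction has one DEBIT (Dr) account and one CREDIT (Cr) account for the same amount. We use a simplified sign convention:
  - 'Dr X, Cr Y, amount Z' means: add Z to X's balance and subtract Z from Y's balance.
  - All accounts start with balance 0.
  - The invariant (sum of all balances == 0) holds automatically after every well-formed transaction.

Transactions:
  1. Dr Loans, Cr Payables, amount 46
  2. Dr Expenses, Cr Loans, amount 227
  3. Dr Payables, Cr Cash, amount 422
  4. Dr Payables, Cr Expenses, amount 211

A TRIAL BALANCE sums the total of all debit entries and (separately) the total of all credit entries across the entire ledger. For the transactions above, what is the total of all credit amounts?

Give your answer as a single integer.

Answer: 906

Derivation:
Txn 1: credit+=46
Txn 2: credit+=227
Txn 3: credit+=422
Txn 4: credit+=211
Total credits = 906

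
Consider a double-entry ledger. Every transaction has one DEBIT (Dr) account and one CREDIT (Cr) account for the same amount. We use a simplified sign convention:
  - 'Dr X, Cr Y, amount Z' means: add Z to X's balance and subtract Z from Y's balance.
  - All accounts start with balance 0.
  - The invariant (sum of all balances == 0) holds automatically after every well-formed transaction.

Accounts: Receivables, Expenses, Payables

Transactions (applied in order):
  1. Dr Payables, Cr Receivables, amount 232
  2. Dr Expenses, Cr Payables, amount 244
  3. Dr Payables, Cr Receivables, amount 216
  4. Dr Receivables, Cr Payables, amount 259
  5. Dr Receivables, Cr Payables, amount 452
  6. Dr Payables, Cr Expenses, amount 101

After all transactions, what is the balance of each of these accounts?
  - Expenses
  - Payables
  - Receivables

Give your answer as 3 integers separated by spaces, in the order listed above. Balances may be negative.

After txn 1 (Dr Payables, Cr Receivables, amount 232): Payables=232 Receivables=-232
After txn 2 (Dr Expenses, Cr Payables, amount 244): Expenses=244 Payables=-12 Receivables=-232
After txn 3 (Dr Payables, Cr Receivables, amount 216): Expenses=244 Payables=204 Receivables=-448
After txn 4 (Dr Receivables, Cr Payables, amount 259): Expenses=244 Payables=-55 Receivables=-189
After txn 5 (Dr Receivables, Cr Payables, amount 452): Expenses=244 Payables=-507 Receivables=263
After txn 6 (Dr Payables, Cr Expenses, amount 101): Expenses=143 Payables=-406 Receivables=263

Answer: 143 -406 263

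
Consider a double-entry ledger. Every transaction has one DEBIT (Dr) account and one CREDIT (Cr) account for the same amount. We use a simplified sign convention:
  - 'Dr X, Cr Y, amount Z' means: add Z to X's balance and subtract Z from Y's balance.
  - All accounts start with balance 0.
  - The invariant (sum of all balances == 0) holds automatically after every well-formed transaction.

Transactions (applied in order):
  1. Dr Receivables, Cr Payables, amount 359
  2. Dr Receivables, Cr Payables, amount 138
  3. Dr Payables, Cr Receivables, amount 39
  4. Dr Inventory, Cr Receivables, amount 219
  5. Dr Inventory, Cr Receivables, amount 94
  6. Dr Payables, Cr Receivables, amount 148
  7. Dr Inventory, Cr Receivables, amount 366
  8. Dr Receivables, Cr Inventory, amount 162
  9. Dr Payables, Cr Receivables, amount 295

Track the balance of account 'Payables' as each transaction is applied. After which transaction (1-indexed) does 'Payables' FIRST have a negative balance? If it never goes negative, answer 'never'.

Answer: 1

Derivation:
After txn 1: Payables=-359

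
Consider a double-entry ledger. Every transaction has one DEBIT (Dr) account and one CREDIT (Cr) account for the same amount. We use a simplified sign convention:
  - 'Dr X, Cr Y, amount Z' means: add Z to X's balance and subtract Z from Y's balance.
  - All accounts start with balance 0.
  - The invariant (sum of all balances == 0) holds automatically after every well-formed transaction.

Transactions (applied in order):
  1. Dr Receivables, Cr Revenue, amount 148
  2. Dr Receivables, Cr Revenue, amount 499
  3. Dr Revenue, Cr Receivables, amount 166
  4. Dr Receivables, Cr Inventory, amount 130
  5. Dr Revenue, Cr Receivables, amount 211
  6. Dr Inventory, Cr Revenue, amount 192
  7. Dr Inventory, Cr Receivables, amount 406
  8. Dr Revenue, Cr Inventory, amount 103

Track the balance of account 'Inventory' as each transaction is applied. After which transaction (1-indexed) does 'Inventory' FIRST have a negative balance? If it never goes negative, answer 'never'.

After txn 1: Inventory=0
After txn 2: Inventory=0
After txn 3: Inventory=0
After txn 4: Inventory=-130

Answer: 4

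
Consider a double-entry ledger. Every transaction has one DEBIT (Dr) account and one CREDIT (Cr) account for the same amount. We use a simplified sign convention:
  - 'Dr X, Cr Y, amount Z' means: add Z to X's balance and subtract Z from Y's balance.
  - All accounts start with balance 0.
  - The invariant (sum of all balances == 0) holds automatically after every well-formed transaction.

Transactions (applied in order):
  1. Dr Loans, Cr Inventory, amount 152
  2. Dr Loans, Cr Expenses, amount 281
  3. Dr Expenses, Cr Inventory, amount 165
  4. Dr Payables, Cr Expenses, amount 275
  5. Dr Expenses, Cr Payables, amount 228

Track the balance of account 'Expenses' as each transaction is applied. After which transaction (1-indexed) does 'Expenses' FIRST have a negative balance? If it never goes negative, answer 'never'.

After txn 1: Expenses=0
After txn 2: Expenses=-281

Answer: 2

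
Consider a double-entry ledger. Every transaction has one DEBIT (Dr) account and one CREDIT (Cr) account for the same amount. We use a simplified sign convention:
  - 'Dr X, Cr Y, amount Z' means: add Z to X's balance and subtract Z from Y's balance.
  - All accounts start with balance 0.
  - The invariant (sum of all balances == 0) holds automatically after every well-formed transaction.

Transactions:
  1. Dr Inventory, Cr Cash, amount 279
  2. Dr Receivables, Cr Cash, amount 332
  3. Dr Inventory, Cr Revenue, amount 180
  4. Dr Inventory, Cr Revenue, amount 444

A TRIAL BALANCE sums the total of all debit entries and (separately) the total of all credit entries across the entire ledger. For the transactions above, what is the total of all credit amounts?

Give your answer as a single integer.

Answer: 1235

Derivation:
Txn 1: credit+=279
Txn 2: credit+=332
Txn 3: credit+=180
Txn 4: credit+=444
Total credits = 1235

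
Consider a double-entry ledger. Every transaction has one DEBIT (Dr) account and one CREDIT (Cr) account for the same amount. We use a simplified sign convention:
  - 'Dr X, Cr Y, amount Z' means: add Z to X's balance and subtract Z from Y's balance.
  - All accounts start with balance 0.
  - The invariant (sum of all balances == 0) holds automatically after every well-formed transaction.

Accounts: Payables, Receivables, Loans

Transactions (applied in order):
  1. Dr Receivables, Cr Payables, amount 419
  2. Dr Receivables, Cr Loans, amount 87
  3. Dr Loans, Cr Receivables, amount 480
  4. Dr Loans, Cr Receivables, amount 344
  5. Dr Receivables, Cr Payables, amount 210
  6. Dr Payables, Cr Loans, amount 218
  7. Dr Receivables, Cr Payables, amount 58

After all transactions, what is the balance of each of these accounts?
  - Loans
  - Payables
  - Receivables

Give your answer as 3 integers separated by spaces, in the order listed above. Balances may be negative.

Answer: 519 -469 -50

Derivation:
After txn 1 (Dr Receivables, Cr Payables, amount 419): Payables=-419 Receivables=419
After txn 2 (Dr Receivables, Cr Loans, amount 87): Loans=-87 Payables=-419 Receivables=506
After txn 3 (Dr Loans, Cr Receivables, amount 480): Loans=393 Payables=-419 Receivables=26
After txn 4 (Dr Loans, Cr Receivables, amount 344): Loans=737 Payables=-419 Receivables=-318
After txn 5 (Dr Receivables, Cr Payables, amount 210): Loans=737 Payables=-629 Receivables=-108
After txn 6 (Dr Payables, Cr Loans, amount 218): Loans=519 Payables=-411 Receivables=-108
After txn 7 (Dr Receivables, Cr Payables, amount 58): Loans=519 Payables=-469 Receivables=-50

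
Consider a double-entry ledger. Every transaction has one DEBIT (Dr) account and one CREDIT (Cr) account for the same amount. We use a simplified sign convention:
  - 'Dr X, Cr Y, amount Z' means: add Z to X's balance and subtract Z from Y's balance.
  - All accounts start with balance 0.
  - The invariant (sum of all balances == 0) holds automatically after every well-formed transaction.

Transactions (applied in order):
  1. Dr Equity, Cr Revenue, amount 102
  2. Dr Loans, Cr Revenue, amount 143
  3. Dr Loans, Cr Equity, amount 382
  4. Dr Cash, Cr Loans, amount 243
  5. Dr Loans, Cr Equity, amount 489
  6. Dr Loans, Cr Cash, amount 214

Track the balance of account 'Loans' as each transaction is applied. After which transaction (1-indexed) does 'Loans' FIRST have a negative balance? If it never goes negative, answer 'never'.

Answer: never

Derivation:
After txn 1: Loans=0
After txn 2: Loans=143
After txn 3: Loans=525
After txn 4: Loans=282
After txn 5: Loans=771
After txn 6: Loans=985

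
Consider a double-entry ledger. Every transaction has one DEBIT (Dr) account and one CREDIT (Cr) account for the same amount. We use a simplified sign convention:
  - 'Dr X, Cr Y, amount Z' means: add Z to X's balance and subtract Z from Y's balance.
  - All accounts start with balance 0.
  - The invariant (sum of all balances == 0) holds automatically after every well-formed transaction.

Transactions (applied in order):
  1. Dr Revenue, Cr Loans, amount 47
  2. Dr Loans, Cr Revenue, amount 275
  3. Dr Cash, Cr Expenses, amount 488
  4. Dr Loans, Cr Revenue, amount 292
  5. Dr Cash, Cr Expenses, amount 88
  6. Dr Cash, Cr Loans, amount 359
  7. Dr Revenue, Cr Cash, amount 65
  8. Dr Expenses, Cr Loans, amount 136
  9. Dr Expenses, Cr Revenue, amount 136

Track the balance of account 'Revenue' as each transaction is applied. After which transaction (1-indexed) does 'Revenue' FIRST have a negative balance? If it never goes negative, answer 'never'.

After txn 1: Revenue=47
After txn 2: Revenue=-228

Answer: 2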